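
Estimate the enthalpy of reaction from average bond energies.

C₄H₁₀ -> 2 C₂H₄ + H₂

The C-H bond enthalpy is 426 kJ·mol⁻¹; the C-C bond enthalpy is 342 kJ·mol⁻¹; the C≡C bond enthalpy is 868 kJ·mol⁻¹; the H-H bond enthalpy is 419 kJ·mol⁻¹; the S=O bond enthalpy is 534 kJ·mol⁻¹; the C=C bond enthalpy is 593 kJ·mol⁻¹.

ΔH ≈ +273 kJ

Bonds broken (reactants):
  C-C: 3 × 342 = 1026
  C-H: 10 × 426 = 4260
  Σ(broken) = 5286 kJ
Bonds formed (products):
  C-H: 8 × 426 = 3408
  C=C: 2 × 593 = 1186
  H-H: 1 × 419 = 419
  Σ(formed) = 5013 kJ
ΔH = Σ(broken) − Σ(formed) = 5286 − 5013 = +273 kJ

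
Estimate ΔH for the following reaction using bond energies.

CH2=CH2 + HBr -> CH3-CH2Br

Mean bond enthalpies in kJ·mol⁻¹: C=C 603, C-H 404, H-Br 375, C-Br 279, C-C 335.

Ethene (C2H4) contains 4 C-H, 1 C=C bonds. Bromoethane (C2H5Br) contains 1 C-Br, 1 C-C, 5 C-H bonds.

Bonds broken (reactants):
  C-H: 4 × 404 = 1616
  C=C: 1 × 603 = 603
  H-Br: 1 × 375 = 375
  Σ(broken) = 2594 kJ
Bonds formed (products):
  C-Br: 1 × 279 = 279
  C-C: 1 × 335 = 335
  C-H: 5 × 404 = 2020
  Σ(formed) = 2634 kJ
ΔH = Σ(broken) − Σ(formed) = 2594 − 2634 = −40 kJ

ΔH ≈ −40 kJ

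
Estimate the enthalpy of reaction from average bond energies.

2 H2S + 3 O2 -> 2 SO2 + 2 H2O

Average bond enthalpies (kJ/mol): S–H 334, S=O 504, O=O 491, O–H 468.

Bonds broken (reactants):
  O=O: 3 × 491 = 1473
  S–H: 4 × 334 = 1336
  Σ(broken) = 2809 kJ
Bonds formed (products):
  O–H: 4 × 468 = 1872
  S=O: 4 × 504 = 2016
  Σ(formed) = 3888 kJ
ΔH = Σ(broken) − Σ(formed) = 2809 − 3888 = −1079 kJ

ΔH ≈ −1079 kJ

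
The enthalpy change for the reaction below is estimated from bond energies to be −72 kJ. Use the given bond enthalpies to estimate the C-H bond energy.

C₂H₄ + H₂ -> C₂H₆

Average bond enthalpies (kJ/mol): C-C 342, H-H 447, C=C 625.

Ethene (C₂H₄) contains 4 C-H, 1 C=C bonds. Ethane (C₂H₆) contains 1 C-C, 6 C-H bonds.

D(C-H) ≈ 401 kJ/mol

Let D be the C-H bond energy.
Σ(broken) = 4×D + 1×625 + 1×447 = 1072 + 4D
Σ(formed) = 1×342 + 6×D = 342 + 6D
ΔH = Σ(broken) − Σ(formed) = (1072 + 4D) − (342 + 6D) = +730 − 2D
Setting this equal to −72 kJ gives 2D = 802, so D = 401 kJ/mol.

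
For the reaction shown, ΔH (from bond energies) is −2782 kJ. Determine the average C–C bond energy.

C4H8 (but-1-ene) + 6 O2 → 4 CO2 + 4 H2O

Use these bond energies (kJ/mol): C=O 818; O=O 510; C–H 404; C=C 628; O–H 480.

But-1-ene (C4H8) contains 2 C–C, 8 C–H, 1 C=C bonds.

Let D be the C–C bond energy.
Σ(broken) = 2×D + 8×404 + 1×628 + 6×510 = 6920 + 2D
Σ(formed) = 8×818 + 8×480 = 10384
ΔH = Σ(broken) − Σ(formed) = (6920 + 2D) − (10384) = −3464 + 2D
Setting this equal to −2782 kJ gives 2D = 682, so D = 341 kJ/mol.

D(C–C) ≈ 341 kJ/mol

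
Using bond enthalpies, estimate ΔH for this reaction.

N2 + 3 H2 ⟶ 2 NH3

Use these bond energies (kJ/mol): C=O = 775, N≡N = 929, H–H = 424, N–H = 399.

Bonds broken (reactants):
  H–H: 3 × 424 = 1272
  N≡N: 1 × 929 = 929
  Σ(broken) = 2201 kJ
Bonds formed (products):
  N–H: 6 × 399 = 2394
  Σ(formed) = 2394 kJ
ΔH = Σ(broken) − Σ(formed) = 2201 − 2394 = −193 kJ

ΔH ≈ −193 kJ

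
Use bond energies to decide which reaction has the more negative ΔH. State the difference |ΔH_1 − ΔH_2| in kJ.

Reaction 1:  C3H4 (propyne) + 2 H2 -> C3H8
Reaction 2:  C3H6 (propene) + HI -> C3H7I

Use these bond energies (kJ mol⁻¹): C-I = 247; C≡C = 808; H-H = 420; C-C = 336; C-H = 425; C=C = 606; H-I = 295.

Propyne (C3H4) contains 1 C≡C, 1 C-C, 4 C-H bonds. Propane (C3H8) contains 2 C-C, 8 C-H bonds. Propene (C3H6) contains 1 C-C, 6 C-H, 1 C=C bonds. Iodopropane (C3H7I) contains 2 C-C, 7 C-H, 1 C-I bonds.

Reaction 1:
  Bonds broken (reactants):
    C≡C: 1 × 808 = 808
    C-C: 1 × 336 = 336
    C-H: 4 × 425 = 1700
    H-H: 2 × 420 = 840
    Σ(broken) = 3684 kJ
  Bonds formed (products):
    C-C: 2 × 336 = 672
    C-H: 8 × 425 = 3400
    Σ(formed) = 4072 kJ
  ΔH_1 = 3684 − 4072 = −388 kJ
Reaction 2:
  Bonds broken (reactants):
    C-C: 1 × 336 = 336
    C-H: 6 × 425 = 2550
    C=C: 1 × 606 = 606
    H-I: 1 × 295 = 295
    Σ(broken) = 3787 kJ
  Bonds formed (products):
    C-C: 2 × 336 = 672
    C-H: 7 × 425 = 2975
    C-I: 1 × 247 = 247
    Σ(formed) = 3894 kJ
  ΔH_2 = 3787 − 3894 = −107 kJ
ΔH_1 − ΔH_2 = −281 kJ, so reaction 1 has the more negative ΔH; |ΔH_1 − ΔH_2| = 281 kJ.

Reaction 1, by 281 kJ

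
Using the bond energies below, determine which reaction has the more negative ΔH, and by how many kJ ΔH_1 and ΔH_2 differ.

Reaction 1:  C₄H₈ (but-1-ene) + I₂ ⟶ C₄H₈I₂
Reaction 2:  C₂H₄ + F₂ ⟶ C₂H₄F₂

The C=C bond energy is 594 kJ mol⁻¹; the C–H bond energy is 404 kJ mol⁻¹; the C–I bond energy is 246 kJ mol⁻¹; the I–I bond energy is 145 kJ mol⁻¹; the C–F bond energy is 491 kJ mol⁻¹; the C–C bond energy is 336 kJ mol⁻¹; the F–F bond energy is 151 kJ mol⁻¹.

Reaction 2, by 484 kJ

Reaction 1:
  Bonds broken (reactants):
    C–C: 2 × 336 = 672
    C–H: 8 × 404 = 3232
    C=C: 1 × 594 = 594
    I–I: 1 × 145 = 145
    Σ(broken) = 4643 kJ
  Bonds formed (products):
    C–C: 3 × 336 = 1008
    C–H: 8 × 404 = 3232
    C–I: 2 × 246 = 492
    Σ(formed) = 4732 kJ
  ΔH_1 = 4643 − 4732 = −89 kJ
Reaction 2:
  Bonds broken (reactants):
    C–H: 4 × 404 = 1616
    C=C: 1 × 594 = 594
    F–F: 1 × 151 = 151
    Σ(broken) = 2361 kJ
  Bonds formed (products):
    C–C: 1 × 336 = 336
    C–F: 2 × 491 = 982
    C–H: 4 × 404 = 1616
    Σ(formed) = 2934 kJ
  ΔH_2 = 2361 − 2934 = −573 kJ
ΔH_1 − ΔH_2 = +484 kJ, so reaction 2 has the more negative ΔH; |ΔH_1 − ΔH_2| = 484 kJ.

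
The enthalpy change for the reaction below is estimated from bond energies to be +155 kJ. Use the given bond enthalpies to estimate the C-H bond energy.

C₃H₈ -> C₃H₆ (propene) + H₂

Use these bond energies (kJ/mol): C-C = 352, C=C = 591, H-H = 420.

Let D be the C-H bond energy.
Σ(broken) = 2×352 + 8×D = 704 + 8D
Σ(formed) = 1×352 + 6×D + 1×591 + 1×420 = 1363 + 6D
ΔH = Σ(broken) − Σ(formed) = (704 + 8D) − (1363 + 6D) = −659 + 2D
Setting this equal to +155 kJ gives 2D = 814, so D = 407 kJ/mol.

D(C-H) ≈ 407 kJ/mol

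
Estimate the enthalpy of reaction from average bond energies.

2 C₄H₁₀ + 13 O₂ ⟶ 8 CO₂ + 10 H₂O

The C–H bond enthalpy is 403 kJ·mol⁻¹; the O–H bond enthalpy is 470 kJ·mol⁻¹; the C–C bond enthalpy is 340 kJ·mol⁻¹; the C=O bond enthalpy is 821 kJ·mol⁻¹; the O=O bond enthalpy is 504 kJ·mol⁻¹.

ΔH ≈ −5884 kJ

Bonds broken (reactants):
  C–C: 6 × 340 = 2040
  C–H: 20 × 403 = 8060
  O=O: 13 × 504 = 6552
  Σ(broken) = 16652 kJ
Bonds formed (products):
  C=O: 16 × 821 = 13136
  O–H: 20 × 470 = 9400
  Σ(formed) = 22536 kJ
ΔH = Σ(broken) − Σ(formed) = 16652 − 22536 = −5884 kJ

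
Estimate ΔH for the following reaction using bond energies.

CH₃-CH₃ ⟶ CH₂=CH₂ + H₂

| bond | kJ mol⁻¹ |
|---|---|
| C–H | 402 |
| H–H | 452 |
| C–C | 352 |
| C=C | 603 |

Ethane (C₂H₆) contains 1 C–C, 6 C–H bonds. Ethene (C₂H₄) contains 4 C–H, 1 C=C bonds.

Bonds broken (reactants):
  C–C: 1 × 352 = 352
  C–H: 6 × 402 = 2412
  Σ(broken) = 2764 kJ
Bonds formed (products):
  C–H: 4 × 402 = 1608
  C=C: 1 × 603 = 603
  H–H: 1 × 452 = 452
  Σ(formed) = 2663 kJ
ΔH = Σ(broken) − Σ(formed) = 2764 − 2663 = +101 kJ

ΔH ≈ +101 kJ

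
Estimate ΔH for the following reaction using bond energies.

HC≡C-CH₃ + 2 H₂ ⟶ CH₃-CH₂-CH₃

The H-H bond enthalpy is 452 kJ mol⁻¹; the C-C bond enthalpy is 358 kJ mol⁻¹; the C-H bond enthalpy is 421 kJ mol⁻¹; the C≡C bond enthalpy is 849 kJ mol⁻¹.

Bonds broken (reactants):
  C≡C: 1 × 849 = 849
  C-C: 1 × 358 = 358
  C-H: 4 × 421 = 1684
  H-H: 2 × 452 = 904
  Σ(broken) = 3795 kJ
Bonds formed (products):
  C-C: 2 × 358 = 716
  C-H: 8 × 421 = 3368
  Σ(formed) = 4084 kJ
ΔH = Σ(broken) − Σ(formed) = 3795 − 4084 = −289 kJ

ΔH ≈ −289 kJ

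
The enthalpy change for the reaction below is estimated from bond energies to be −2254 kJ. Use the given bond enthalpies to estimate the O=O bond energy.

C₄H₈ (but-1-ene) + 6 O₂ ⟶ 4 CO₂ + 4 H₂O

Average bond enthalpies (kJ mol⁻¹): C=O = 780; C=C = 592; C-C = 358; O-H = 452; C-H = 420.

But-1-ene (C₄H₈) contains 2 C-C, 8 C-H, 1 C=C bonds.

Let D be the O=O bond energy.
Σ(broken) = 2×358 + 8×420 + 1×592 + 6×D = 4668 + 6D
Σ(formed) = 8×780 + 8×452 = 9856
ΔH = Σ(broken) − Σ(formed) = (4668 + 6D) − (9856) = −5188 + 6D
Setting this equal to −2254 kJ gives 6D = 2934, so D = 489 kJ/mol.

D(O=O) ≈ 489 kJ/mol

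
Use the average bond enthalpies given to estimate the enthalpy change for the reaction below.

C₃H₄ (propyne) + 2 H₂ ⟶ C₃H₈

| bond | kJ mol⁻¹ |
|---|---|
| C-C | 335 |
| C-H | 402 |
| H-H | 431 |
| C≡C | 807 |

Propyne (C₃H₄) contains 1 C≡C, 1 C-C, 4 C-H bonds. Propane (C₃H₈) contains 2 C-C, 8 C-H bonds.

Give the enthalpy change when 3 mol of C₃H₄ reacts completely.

Bonds broken (reactants):
  C≡C: 1 × 807 = 807
  C-C: 1 × 335 = 335
  C-H: 4 × 402 = 1608
  H-H: 2 × 431 = 862
  Σ(broken) = 3612 kJ
Bonds formed (products):
  C-C: 2 × 335 = 670
  C-H: 8 × 402 = 3216
  Σ(formed) = 3886 kJ
ΔH = Σ(broken) − Σ(formed) = 3612 − 3886 = −274 kJ
For 3× the reaction as written: 3 × (−274) = −822 kJ

ΔH = −822 kJ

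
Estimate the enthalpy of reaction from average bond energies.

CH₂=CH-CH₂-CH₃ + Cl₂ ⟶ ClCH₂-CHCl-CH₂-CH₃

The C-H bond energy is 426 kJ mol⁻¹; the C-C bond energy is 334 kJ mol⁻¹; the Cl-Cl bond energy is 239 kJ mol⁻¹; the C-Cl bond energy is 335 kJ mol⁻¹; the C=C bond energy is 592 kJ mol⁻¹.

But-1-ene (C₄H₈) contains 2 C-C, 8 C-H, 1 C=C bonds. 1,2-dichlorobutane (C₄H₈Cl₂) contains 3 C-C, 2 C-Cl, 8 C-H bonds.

ΔH ≈ −173 kJ

Bonds broken (reactants):
  C-C: 2 × 334 = 668
  C-H: 8 × 426 = 3408
  C=C: 1 × 592 = 592
  Cl-Cl: 1 × 239 = 239
  Σ(broken) = 4907 kJ
Bonds formed (products):
  C-C: 3 × 334 = 1002
  C-Cl: 2 × 335 = 670
  C-H: 8 × 426 = 3408
  Σ(formed) = 5080 kJ
ΔH = Σ(broken) − Σ(formed) = 4907 − 5080 = −173 kJ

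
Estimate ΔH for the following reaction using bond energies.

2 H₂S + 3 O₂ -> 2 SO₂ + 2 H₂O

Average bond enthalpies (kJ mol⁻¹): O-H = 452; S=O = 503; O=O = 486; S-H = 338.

Bonds broken (reactants):
  O=O: 3 × 486 = 1458
  S-H: 4 × 338 = 1352
  Σ(broken) = 2810 kJ
Bonds formed (products):
  O-H: 4 × 452 = 1808
  S=O: 4 × 503 = 2012
  Σ(formed) = 3820 kJ
ΔH = Σ(broken) − Σ(formed) = 2810 − 3820 = −1010 kJ

ΔH ≈ −1010 kJ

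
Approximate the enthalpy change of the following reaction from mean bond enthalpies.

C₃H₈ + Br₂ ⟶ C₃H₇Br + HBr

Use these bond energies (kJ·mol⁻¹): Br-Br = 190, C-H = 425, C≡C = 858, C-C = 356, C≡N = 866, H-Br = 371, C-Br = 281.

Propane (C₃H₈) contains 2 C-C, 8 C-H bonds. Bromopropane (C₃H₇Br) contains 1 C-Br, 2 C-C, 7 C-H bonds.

Bonds broken (reactants):
  Br-Br: 1 × 190 = 190
  C-C: 2 × 356 = 712
  C-H: 8 × 425 = 3400
  Σ(broken) = 4302 kJ
Bonds formed (products):
  C-Br: 1 × 281 = 281
  C-C: 2 × 356 = 712
  C-H: 7 × 425 = 2975
  H-Br: 1 × 371 = 371
  Σ(formed) = 4339 kJ
ΔH = Σ(broken) − Σ(formed) = 4302 − 4339 = −37 kJ

ΔH ≈ −37 kJ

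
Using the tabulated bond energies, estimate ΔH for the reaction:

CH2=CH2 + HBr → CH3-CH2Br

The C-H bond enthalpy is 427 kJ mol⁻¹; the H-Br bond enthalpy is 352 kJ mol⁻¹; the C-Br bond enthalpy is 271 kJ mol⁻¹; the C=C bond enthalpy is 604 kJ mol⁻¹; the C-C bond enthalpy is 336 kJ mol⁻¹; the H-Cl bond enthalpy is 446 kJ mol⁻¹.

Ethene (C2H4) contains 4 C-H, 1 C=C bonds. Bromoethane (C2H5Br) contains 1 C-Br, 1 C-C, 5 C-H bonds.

Bonds broken (reactants):
  C-H: 4 × 427 = 1708
  C=C: 1 × 604 = 604
  H-Br: 1 × 352 = 352
  Σ(broken) = 2664 kJ
Bonds formed (products):
  C-Br: 1 × 271 = 271
  C-C: 1 × 336 = 336
  C-H: 5 × 427 = 2135
  Σ(formed) = 2742 kJ
ΔH = Σ(broken) − Σ(formed) = 2664 − 2742 = −78 kJ

ΔH ≈ −78 kJ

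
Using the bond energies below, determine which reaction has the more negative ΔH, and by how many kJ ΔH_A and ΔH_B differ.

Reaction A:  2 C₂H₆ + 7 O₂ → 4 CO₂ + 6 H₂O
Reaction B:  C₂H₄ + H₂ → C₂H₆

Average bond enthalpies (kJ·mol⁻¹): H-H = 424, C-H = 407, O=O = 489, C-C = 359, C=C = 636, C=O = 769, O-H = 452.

Reaction A:
  Bonds broken (reactants):
    C-C: 2 × 359 = 718
    C-H: 12 × 407 = 4884
    O=O: 7 × 489 = 3423
    Σ(broken) = 9025 kJ
  Bonds formed (products):
    C=O: 8 × 769 = 6152
    O-H: 12 × 452 = 5424
    Σ(formed) = 11576 kJ
  ΔH_A = 9025 − 11576 = −2551 kJ
Reaction B:
  Bonds broken (reactants):
    C-H: 4 × 407 = 1628
    C=C: 1 × 636 = 636
    H-H: 1 × 424 = 424
    Σ(broken) = 2688 kJ
  Bonds formed (products):
    C-C: 1 × 359 = 359
    C-H: 6 × 407 = 2442
    Σ(formed) = 2801 kJ
  ΔH_B = 2688 − 2801 = −113 kJ
ΔH_A − ΔH_B = −2438 kJ, so reaction A has the more negative ΔH; |ΔH_A − ΔH_B| = 2438 kJ.

Reaction A, by 2438 kJ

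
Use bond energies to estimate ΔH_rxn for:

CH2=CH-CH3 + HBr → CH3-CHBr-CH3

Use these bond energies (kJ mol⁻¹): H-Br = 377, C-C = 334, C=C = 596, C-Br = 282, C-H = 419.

ΔH ≈ −62 kJ

Bonds broken (reactants):
  C-C: 1 × 334 = 334
  C-H: 6 × 419 = 2514
  C=C: 1 × 596 = 596
  H-Br: 1 × 377 = 377
  Σ(broken) = 3821 kJ
Bonds formed (products):
  C-Br: 1 × 282 = 282
  C-C: 2 × 334 = 668
  C-H: 7 × 419 = 2933
  Σ(formed) = 3883 kJ
ΔH = Σ(broken) − Σ(formed) = 3821 − 3883 = −62 kJ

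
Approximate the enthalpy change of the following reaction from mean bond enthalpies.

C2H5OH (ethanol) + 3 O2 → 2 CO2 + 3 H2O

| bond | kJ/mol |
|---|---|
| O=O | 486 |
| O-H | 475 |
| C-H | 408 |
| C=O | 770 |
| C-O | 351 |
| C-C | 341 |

Bonds broken (reactants):
  C-C: 1 × 341 = 341
  C-H: 5 × 408 = 2040
  C-O: 1 × 351 = 351
  O-H: 1 × 475 = 475
  O=O: 3 × 486 = 1458
  Σ(broken) = 4665 kJ
Bonds formed (products):
  C=O: 4 × 770 = 3080
  O-H: 6 × 475 = 2850
  Σ(formed) = 5930 kJ
ΔH = Σ(broken) − Σ(formed) = 4665 − 5930 = −1265 kJ

ΔH ≈ −1265 kJ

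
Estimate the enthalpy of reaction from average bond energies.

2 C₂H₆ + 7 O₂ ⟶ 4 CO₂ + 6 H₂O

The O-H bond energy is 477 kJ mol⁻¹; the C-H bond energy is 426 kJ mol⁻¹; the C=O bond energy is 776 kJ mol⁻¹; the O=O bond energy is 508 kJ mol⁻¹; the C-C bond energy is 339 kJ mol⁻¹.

Bonds broken (reactants):
  C-C: 2 × 339 = 678
  C-H: 12 × 426 = 5112
  O=O: 7 × 508 = 3556
  Σ(broken) = 9346 kJ
Bonds formed (products):
  C=O: 8 × 776 = 6208
  O-H: 12 × 477 = 5724
  Σ(formed) = 11932 kJ
ΔH = Σ(broken) − Σ(formed) = 9346 − 11932 = −2586 kJ

ΔH ≈ −2586 kJ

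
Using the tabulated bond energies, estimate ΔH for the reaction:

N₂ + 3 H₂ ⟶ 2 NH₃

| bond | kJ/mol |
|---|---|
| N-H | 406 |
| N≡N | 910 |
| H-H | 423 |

Bonds broken (reactants):
  H-H: 3 × 423 = 1269
  N≡N: 1 × 910 = 910
  Σ(broken) = 2179 kJ
Bonds formed (products):
  N-H: 6 × 406 = 2436
  Σ(formed) = 2436 kJ
ΔH = Σ(broken) − Σ(formed) = 2179 − 2436 = −257 kJ

ΔH ≈ −257 kJ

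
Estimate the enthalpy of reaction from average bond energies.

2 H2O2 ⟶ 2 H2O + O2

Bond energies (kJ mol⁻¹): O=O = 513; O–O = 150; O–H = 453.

ΔH ≈ −213 kJ

Bonds broken (reactants):
  O–H: 4 × 453 = 1812
  O–O: 2 × 150 = 300
  Σ(broken) = 2112 kJ
Bonds formed (products):
  O–H: 4 × 453 = 1812
  O=O: 1 × 513 = 513
  Σ(formed) = 2325 kJ
ΔH = Σ(broken) − Σ(formed) = 2112 − 2325 = −213 kJ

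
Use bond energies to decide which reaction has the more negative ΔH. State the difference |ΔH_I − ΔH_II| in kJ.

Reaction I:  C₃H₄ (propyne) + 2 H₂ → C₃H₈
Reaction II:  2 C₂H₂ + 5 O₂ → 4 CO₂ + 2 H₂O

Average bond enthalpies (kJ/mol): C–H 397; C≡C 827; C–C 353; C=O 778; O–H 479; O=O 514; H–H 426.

Reaction II, by 2066 kJ

Reaction I:
  Bonds broken (reactants):
    C≡C: 1 × 827 = 827
    C–C: 1 × 353 = 353
    C–H: 4 × 397 = 1588
    H–H: 2 × 426 = 852
    Σ(broken) = 3620 kJ
  Bonds formed (products):
    C–C: 2 × 353 = 706
    C–H: 8 × 397 = 3176
    Σ(formed) = 3882 kJ
  ΔH_I = 3620 − 3882 = −262 kJ
Reaction II:
  Bonds broken (reactants):
    C≡C: 2 × 827 = 1654
    C–H: 4 × 397 = 1588
    O=O: 5 × 514 = 2570
    Σ(broken) = 5812 kJ
  Bonds formed (products):
    C=O: 8 × 778 = 6224
    O–H: 4 × 479 = 1916
    Σ(formed) = 8140 kJ
  ΔH_II = 5812 − 8140 = −2328 kJ
ΔH_I − ΔH_II = +2066 kJ, so reaction II has the more negative ΔH; |ΔH_I − ΔH_II| = 2066 kJ.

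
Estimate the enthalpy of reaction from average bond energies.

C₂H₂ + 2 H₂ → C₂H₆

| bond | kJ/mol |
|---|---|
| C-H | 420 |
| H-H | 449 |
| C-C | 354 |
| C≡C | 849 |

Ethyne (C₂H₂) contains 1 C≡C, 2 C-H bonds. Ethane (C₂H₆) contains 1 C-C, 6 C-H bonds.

ΔH ≈ −287 kJ

Bonds broken (reactants):
  C≡C: 1 × 849 = 849
  C-H: 2 × 420 = 840
  H-H: 2 × 449 = 898
  Σ(broken) = 2587 kJ
Bonds formed (products):
  C-C: 1 × 354 = 354
  C-H: 6 × 420 = 2520
  Σ(formed) = 2874 kJ
ΔH = Σ(broken) − Σ(formed) = 2587 − 2874 = −287 kJ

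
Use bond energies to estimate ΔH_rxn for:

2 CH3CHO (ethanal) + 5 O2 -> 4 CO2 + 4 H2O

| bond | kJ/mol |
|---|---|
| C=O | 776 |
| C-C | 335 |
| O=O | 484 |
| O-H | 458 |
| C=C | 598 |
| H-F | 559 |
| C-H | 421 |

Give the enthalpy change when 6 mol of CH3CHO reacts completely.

ΔH = −5586 kJ

Bonds broken (reactants):
  C-C: 2 × 335 = 670
  C-H: 8 × 421 = 3368
  C=O: 2 × 776 = 1552
  O=O: 5 × 484 = 2420
  Σ(broken) = 8010 kJ
Bonds formed (products):
  C=O: 8 × 776 = 6208
  O-H: 8 × 458 = 3664
  Σ(formed) = 9872 kJ
ΔH = Σ(broken) − Σ(formed) = 8010 − 9872 = −1862 kJ
For 3× the reaction as written: 3 × (−1862) = −5586 kJ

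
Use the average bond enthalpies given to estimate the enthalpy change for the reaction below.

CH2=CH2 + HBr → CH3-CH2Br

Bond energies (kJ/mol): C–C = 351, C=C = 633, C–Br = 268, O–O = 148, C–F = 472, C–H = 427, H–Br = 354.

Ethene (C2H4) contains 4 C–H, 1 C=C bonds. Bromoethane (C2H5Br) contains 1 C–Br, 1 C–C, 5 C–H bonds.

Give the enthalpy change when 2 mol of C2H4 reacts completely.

ΔH = −118 kJ

Bonds broken (reactants):
  C–H: 4 × 427 = 1708
  C=C: 1 × 633 = 633
  H–Br: 1 × 354 = 354
  Σ(broken) = 2695 kJ
Bonds formed (products):
  C–Br: 1 × 268 = 268
  C–C: 1 × 351 = 351
  C–H: 5 × 427 = 2135
  Σ(formed) = 2754 kJ
ΔH = Σ(broken) − Σ(formed) = 2695 − 2754 = −59 kJ
For 2× the reaction as written: 2 × (−59) = −118 kJ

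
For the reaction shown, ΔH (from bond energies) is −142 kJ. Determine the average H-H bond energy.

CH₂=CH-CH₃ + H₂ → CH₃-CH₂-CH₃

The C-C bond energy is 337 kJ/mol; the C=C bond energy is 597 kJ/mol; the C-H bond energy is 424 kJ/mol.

Let D be the H-H bond energy.
Σ(broken) = 1×337 + 6×424 + 1×597 + 1×D = 3478 + D
Σ(formed) = 2×337 + 8×424 = 4066
ΔH = Σ(broken) − Σ(formed) = (3478 + D) − (4066) = −588 + D
Setting this equal to −142 kJ gives D = 446 kJ/mol.

D(H-H) ≈ 446 kJ/mol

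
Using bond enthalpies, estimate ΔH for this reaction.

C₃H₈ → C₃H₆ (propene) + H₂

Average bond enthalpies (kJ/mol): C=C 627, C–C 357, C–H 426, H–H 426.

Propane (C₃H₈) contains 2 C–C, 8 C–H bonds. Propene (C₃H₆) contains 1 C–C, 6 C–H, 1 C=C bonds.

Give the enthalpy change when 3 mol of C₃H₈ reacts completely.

Bonds broken (reactants):
  C–C: 2 × 357 = 714
  C–H: 8 × 426 = 3408
  Σ(broken) = 4122 kJ
Bonds formed (products):
  C–C: 1 × 357 = 357
  C–H: 6 × 426 = 2556
  C=C: 1 × 627 = 627
  H–H: 1 × 426 = 426
  Σ(formed) = 3966 kJ
ΔH = Σ(broken) − Σ(formed) = 4122 − 3966 = +156 kJ
For 3× the reaction as written: 3 × (+156) = +468 kJ

ΔH = +468 kJ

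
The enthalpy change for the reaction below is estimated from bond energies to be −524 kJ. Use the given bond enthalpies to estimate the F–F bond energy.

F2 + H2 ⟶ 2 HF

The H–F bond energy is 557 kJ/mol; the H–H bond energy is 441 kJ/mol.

D(F–F) ≈ 149 kJ/mol

Let D be the F–F bond energy.
Σ(broken) = 1×D + 1×441 = 441 + D
Σ(formed) = 2×557 = 1114
ΔH = Σ(broken) − Σ(formed) = (441 + D) − (1114) = −673 + D
Setting this equal to −524 kJ gives D = 149 kJ/mol.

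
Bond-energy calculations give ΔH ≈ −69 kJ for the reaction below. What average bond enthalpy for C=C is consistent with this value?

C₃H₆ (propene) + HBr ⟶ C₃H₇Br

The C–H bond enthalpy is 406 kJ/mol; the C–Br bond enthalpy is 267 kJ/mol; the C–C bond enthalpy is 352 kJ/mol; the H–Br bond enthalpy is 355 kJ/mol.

D(C=C) ≈ 601 kJ/mol

Let D be the C=C bond energy.
Σ(broken) = 1×352 + 6×406 + 1×D + 1×355 = 3143 + D
Σ(formed) = 1×267 + 2×352 + 7×406 = 3813
ΔH = Σ(broken) − Σ(formed) = (3143 + D) − (3813) = −670 + D
Setting this equal to −69 kJ gives D = 601 kJ/mol.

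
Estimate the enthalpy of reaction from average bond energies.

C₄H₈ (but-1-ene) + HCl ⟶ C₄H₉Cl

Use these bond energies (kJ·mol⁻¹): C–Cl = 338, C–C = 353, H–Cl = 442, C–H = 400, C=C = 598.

ΔH ≈ −51 kJ

Bonds broken (reactants):
  C–C: 2 × 353 = 706
  C–H: 8 × 400 = 3200
  C=C: 1 × 598 = 598
  H–Cl: 1 × 442 = 442
  Σ(broken) = 4946 kJ
Bonds formed (products):
  C–C: 3 × 353 = 1059
  C–Cl: 1 × 338 = 338
  C–H: 9 × 400 = 3600
  Σ(formed) = 4997 kJ
ΔH = Σ(broken) − Σ(formed) = 4946 − 4997 = −51 kJ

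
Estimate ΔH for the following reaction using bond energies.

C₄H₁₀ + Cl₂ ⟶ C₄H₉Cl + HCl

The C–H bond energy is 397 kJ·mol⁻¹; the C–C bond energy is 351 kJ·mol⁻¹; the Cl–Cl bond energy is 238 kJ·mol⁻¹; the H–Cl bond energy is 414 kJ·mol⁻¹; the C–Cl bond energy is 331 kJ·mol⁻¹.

ΔH ≈ −110 kJ

Bonds broken (reactants):
  C–C: 3 × 351 = 1053
  C–H: 10 × 397 = 3970
  Cl–Cl: 1 × 238 = 238
  Σ(broken) = 5261 kJ
Bonds formed (products):
  C–C: 3 × 351 = 1053
  C–Cl: 1 × 331 = 331
  C–H: 9 × 397 = 3573
  H–Cl: 1 × 414 = 414
  Σ(formed) = 5371 kJ
ΔH = Σ(broken) − Σ(formed) = 5261 − 5371 = −110 kJ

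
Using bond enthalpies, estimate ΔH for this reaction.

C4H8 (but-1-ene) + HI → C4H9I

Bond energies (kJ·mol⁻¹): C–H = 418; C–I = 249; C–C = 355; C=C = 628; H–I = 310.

ΔH ≈ −84 kJ

Bonds broken (reactants):
  C–C: 2 × 355 = 710
  C–H: 8 × 418 = 3344
  C=C: 1 × 628 = 628
  H–I: 1 × 310 = 310
  Σ(broken) = 4992 kJ
Bonds formed (products):
  C–C: 3 × 355 = 1065
  C–H: 9 × 418 = 3762
  C–I: 1 × 249 = 249
  Σ(formed) = 5076 kJ
ΔH = Σ(broken) − Σ(formed) = 4992 − 5076 = −84 kJ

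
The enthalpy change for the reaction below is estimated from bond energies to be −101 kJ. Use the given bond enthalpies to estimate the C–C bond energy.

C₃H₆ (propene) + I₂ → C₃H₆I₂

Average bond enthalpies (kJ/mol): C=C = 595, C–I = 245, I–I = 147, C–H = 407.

D(C–C) ≈ 353 kJ/mol

Let D be the C–C bond energy.
Σ(broken) = 1×D + 6×407 + 1×595 + 1×147 = 3184 + D
Σ(formed) = 2×D + 6×407 + 2×245 = 2932 + 2D
ΔH = Σ(broken) − Σ(formed) = (3184 + D) − (2932 + 2D) = +252 − D
Setting this equal to −101 kJ gives D = 353 kJ/mol.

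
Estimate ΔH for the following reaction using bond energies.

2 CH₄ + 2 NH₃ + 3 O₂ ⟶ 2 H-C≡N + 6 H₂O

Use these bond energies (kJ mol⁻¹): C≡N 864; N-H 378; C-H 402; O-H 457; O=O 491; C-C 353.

Bonds broken (reactants):
  C-H: 8 × 402 = 3216
  N-H: 6 × 378 = 2268
  O=O: 3 × 491 = 1473
  Σ(broken) = 6957 kJ
Bonds formed (products):
  C≡N: 2 × 864 = 1728
  C-H: 2 × 402 = 804
  O-H: 12 × 457 = 5484
  Σ(formed) = 8016 kJ
ΔH = Σ(broken) − Σ(formed) = 6957 − 8016 = −1059 kJ

ΔH ≈ −1059 kJ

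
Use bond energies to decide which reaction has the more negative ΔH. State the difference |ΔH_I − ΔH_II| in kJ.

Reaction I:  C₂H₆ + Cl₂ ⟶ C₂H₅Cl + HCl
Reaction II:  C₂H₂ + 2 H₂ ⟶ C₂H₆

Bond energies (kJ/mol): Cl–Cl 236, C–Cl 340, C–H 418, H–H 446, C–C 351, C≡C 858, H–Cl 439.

Reaction II, by 148 kJ

Reaction I:
  Bonds broken (reactants):
    C–C: 1 × 351 = 351
    C–H: 6 × 418 = 2508
    Cl–Cl: 1 × 236 = 236
    Σ(broken) = 3095 kJ
  Bonds formed (products):
    C–C: 1 × 351 = 351
    C–Cl: 1 × 340 = 340
    C–H: 5 × 418 = 2090
    H–Cl: 1 × 439 = 439
    Σ(formed) = 3220 kJ
  ΔH_I = 3095 − 3220 = −125 kJ
Reaction II:
  Bonds broken (reactants):
    C≡C: 1 × 858 = 858
    C–H: 2 × 418 = 836
    H–H: 2 × 446 = 892
    Σ(broken) = 2586 kJ
  Bonds formed (products):
    C–C: 1 × 351 = 351
    C–H: 6 × 418 = 2508
    Σ(formed) = 2859 kJ
  ΔH_II = 2586 − 2859 = −273 kJ
ΔH_I − ΔH_II = +148 kJ, so reaction II has the more negative ΔH; |ΔH_I − ΔH_II| = 148 kJ.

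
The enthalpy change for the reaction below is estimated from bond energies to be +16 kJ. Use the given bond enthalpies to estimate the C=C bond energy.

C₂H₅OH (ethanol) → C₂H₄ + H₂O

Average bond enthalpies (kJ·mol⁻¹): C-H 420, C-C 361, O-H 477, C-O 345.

Let D be the C=C bond energy.
Σ(broken) = 1×361 + 5×420 + 1×345 + 1×477 = 3283
Σ(formed) = 4×420 + 1×D + 2×477 = 2634 + D
ΔH = Σ(broken) − Σ(formed) = (3283) − (2634 + D) = +649 − D
Setting this equal to +16 kJ gives D = 633 kJ/mol.

D(C=C) ≈ 633 kJ/mol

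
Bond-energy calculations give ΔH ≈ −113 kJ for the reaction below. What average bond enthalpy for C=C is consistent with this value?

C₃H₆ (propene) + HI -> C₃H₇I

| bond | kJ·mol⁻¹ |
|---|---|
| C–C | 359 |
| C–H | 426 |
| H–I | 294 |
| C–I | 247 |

Let D be the C=C bond energy.
Σ(broken) = 1×359 + 6×426 + 1×D + 1×294 = 3209 + D
Σ(formed) = 2×359 + 7×426 + 1×247 = 3947
ΔH = Σ(broken) − Σ(formed) = (3209 + D) − (3947) = −738 + D
Setting this equal to −113 kJ gives D = 625 kJ/mol.

D(C=C) ≈ 625 kJ/mol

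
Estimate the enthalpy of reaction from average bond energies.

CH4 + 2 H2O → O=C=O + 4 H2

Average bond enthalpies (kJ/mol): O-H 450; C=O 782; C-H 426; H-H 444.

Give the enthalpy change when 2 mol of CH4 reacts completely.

ΔH = +328 kJ

Bonds broken (reactants):
  C-H: 4 × 426 = 1704
  O-H: 4 × 450 = 1800
  Σ(broken) = 3504 kJ
Bonds formed (products):
  C=O: 2 × 782 = 1564
  H-H: 4 × 444 = 1776
  Σ(formed) = 3340 kJ
ΔH = Σ(broken) − Σ(formed) = 3504 − 3340 = +164 kJ
For 2× the reaction as written: 2 × (+164) = +328 kJ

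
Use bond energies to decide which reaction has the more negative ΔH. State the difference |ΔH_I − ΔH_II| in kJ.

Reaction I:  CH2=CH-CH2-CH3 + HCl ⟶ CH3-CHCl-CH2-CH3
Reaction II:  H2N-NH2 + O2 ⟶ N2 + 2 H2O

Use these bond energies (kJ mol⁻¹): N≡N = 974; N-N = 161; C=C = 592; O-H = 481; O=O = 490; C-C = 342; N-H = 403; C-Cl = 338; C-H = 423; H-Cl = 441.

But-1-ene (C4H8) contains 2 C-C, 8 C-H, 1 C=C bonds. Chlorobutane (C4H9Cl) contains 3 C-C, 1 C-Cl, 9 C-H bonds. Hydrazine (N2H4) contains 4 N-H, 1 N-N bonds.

Reaction I:
  Bonds broken (reactants):
    C-C: 2 × 342 = 684
    C-H: 8 × 423 = 3384
    C=C: 1 × 592 = 592
    H-Cl: 1 × 441 = 441
    Σ(broken) = 5101 kJ
  Bonds formed (products):
    C-C: 3 × 342 = 1026
    C-Cl: 1 × 338 = 338
    C-H: 9 × 423 = 3807
    Σ(formed) = 5171 kJ
  ΔH_I = 5101 − 5171 = −70 kJ
Reaction II:
  Bonds broken (reactants):
    N-H: 4 × 403 = 1612
    N-N: 1 × 161 = 161
    O=O: 1 × 490 = 490
    Σ(broken) = 2263 kJ
  Bonds formed (products):
    N≡N: 1 × 974 = 974
    O-H: 4 × 481 = 1924
    Σ(formed) = 2898 kJ
  ΔH_II = 2263 − 2898 = −635 kJ
ΔH_I − ΔH_II = +565 kJ, so reaction II has the more negative ΔH; |ΔH_I − ΔH_II| = 565 kJ.

Reaction II, by 565 kJ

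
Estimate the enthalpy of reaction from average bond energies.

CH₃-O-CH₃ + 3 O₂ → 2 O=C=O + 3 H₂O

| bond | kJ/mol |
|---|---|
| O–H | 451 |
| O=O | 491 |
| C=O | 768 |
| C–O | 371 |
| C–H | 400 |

ΔH ≈ −1163 kJ

Bonds broken (reactants):
  C–H: 6 × 400 = 2400
  C–O: 2 × 371 = 742
  O=O: 3 × 491 = 1473
  Σ(broken) = 4615 kJ
Bonds formed (products):
  C=O: 4 × 768 = 3072
  O–H: 6 × 451 = 2706
  Σ(formed) = 5778 kJ
ΔH = Σ(broken) − Σ(formed) = 4615 − 5778 = −1163 kJ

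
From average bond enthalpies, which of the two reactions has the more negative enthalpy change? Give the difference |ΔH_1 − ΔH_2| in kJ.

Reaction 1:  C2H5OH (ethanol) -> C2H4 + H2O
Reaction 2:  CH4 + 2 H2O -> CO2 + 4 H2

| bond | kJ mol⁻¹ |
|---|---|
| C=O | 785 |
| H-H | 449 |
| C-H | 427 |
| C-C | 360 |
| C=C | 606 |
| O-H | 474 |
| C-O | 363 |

Reaction 1:
  Bonds broken (reactants):
    C-C: 1 × 360 = 360
    C-H: 5 × 427 = 2135
    C-O: 1 × 363 = 363
    O-H: 1 × 474 = 474
    Σ(broken) = 3332 kJ
  Bonds formed (products):
    C-H: 4 × 427 = 1708
    C=C: 1 × 606 = 606
    O-H: 2 × 474 = 948
    Σ(formed) = 3262 kJ
  ΔH_1 = 3332 − 3262 = +70 kJ
Reaction 2:
  Bonds broken (reactants):
    C-H: 4 × 427 = 1708
    O-H: 4 × 474 = 1896
    Σ(broken) = 3604 kJ
  Bonds formed (products):
    C=O: 2 × 785 = 1570
    H-H: 4 × 449 = 1796
    Σ(formed) = 3366 kJ
  ΔH_2 = 3604 − 3366 = +238 kJ
ΔH_1 − ΔH_2 = −168 kJ, so reaction 1 has the more negative ΔH; |ΔH_1 − ΔH_2| = 168 kJ.

Reaction 1, by 168 kJ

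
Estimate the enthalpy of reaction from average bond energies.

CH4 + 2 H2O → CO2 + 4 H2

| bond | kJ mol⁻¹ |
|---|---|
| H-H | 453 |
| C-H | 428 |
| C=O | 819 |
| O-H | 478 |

Bonds broken (reactants):
  C-H: 4 × 428 = 1712
  O-H: 4 × 478 = 1912
  Σ(broken) = 3624 kJ
Bonds formed (products):
  C=O: 2 × 819 = 1638
  H-H: 4 × 453 = 1812
  Σ(formed) = 3450 kJ
ΔH = Σ(broken) − Σ(formed) = 3624 − 3450 = +174 kJ

ΔH ≈ +174 kJ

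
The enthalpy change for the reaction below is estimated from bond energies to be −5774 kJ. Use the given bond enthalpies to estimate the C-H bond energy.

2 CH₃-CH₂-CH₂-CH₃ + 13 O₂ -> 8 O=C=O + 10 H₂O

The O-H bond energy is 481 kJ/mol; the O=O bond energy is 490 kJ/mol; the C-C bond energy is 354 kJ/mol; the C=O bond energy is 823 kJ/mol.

D(C-H) ≈ 426 kJ/mol

Let D be the C-H bond energy.
Σ(broken) = 6×354 + 20×D + 13×490 = 8494 + 20D
Σ(formed) = 16×823 + 20×481 = 22788
ΔH = Σ(broken) − Σ(formed) = (8494 + 20D) − (22788) = −14294 + 20D
Setting this equal to −5774 kJ gives 20D = 8520, so D = 426 kJ/mol.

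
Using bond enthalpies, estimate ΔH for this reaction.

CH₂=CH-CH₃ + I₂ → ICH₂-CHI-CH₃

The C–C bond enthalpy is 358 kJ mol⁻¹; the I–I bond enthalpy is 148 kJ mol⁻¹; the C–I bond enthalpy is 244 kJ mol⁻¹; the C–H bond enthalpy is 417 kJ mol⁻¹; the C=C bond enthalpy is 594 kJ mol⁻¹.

ΔH ≈ −104 kJ

Bonds broken (reactants):
  C–C: 1 × 358 = 358
  C–H: 6 × 417 = 2502
  C=C: 1 × 594 = 594
  I–I: 1 × 148 = 148
  Σ(broken) = 3602 kJ
Bonds formed (products):
  C–C: 2 × 358 = 716
  C–H: 6 × 417 = 2502
  C–I: 2 × 244 = 488
  Σ(formed) = 3706 kJ
ΔH = Σ(broken) − Σ(formed) = 3602 − 3706 = −104 kJ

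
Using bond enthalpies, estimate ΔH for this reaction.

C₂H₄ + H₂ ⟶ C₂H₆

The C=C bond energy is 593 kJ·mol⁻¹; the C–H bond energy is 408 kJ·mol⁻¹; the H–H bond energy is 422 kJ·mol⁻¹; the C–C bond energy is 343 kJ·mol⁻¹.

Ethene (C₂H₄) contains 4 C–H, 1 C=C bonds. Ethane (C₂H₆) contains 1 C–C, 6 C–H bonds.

Bonds broken (reactants):
  C–H: 4 × 408 = 1632
  C=C: 1 × 593 = 593
  H–H: 1 × 422 = 422
  Σ(broken) = 2647 kJ
Bonds formed (products):
  C–C: 1 × 343 = 343
  C–H: 6 × 408 = 2448
  Σ(formed) = 2791 kJ
ΔH = Σ(broken) − Σ(formed) = 2647 − 2791 = −144 kJ

ΔH ≈ −144 kJ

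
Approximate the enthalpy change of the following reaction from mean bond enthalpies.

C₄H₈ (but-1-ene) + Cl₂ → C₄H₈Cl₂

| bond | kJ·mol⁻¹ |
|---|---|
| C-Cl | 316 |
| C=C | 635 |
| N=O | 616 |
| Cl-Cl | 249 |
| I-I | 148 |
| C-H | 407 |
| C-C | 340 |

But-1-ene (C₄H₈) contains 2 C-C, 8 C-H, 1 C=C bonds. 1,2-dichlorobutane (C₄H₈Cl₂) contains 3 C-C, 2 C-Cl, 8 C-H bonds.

ΔH ≈ −88 kJ

Bonds broken (reactants):
  C-C: 2 × 340 = 680
  C-H: 8 × 407 = 3256
  C=C: 1 × 635 = 635
  Cl-Cl: 1 × 249 = 249
  Σ(broken) = 4820 kJ
Bonds formed (products):
  C-C: 3 × 340 = 1020
  C-Cl: 2 × 316 = 632
  C-H: 8 × 407 = 3256
  Σ(formed) = 4908 kJ
ΔH = Σ(broken) − Σ(formed) = 4820 − 4908 = −88 kJ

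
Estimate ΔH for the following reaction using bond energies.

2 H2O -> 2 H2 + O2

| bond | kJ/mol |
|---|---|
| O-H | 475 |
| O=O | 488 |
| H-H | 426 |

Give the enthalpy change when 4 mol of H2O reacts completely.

ΔH = +1120 kJ

Bonds broken (reactants):
  O-H: 4 × 475 = 1900
  Σ(broken) = 1900 kJ
Bonds formed (products):
  H-H: 2 × 426 = 852
  O=O: 1 × 488 = 488
  Σ(formed) = 1340 kJ
ΔH = Σ(broken) − Σ(formed) = 1900 − 1340 = +560 kJ
For 2× the reaction as written: 2 × (+560) = +1120 kJ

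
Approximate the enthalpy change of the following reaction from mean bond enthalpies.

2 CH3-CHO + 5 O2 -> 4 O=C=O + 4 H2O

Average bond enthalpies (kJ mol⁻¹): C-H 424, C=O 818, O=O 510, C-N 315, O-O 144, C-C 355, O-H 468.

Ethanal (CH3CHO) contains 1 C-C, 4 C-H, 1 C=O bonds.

Bonds broken (reactants):
  C-C: 2 × 355 = 710
  C-H: 8 × 424 = 3392
  C=O: 2 × 818 = 1636
  O=O: 5 × 510 = 2550
  Σ(broken) = 8288 kJ
Bonds formed (products):
  C=O: 8 × 818 = 6544
  O-H: 8 × 468 = 3744
  Σ(formed) = 10288 kJ
ΔH = Σ(broken) − Σ(formed) = 8288 − 10288 = −2000 kJ

ΔH ≈ −2000 kJ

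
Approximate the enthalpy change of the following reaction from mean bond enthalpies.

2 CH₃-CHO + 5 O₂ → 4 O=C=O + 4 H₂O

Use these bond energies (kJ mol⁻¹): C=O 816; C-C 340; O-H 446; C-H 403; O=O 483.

ΔH ≈ −2145 kJ

Bonds broken (reactants):
  C-C: 2 × 340 = 680
  C-H: 8 × 403 = 3224
  C=O: 2 × 816 = 1632
  O=O: 5 × 483 = 2415
  Σ(broken) = 7951 kJ
Bonds formed (products):
  C=O: 8 × 816 = 6528
  O-H: 8 × 446 = 3568
  Σ(formed) = 10096 kJ
ΔH = Σ(broken) − Σ(formed) = 7951 − 10096 = −2145 kJ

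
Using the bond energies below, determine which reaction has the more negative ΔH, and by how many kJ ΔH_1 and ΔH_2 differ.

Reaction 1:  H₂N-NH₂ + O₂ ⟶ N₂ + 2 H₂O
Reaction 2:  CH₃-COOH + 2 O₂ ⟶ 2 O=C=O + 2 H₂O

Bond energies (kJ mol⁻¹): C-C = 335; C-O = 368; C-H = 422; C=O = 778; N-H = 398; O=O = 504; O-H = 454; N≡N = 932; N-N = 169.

Reaction 2, by 236 kJ

Reaction 1:
  Bonds broken (reactants):
    N-H: 4 × 398 = 1592
    N-N: 1 × 169 = 169
    O=O: 1 × 504 = 504
    Σ(broken) = 2265 kJ
  Bonds formed (products):
    N≡N: 1 × 932 = 932
    O-H: 4 × 454 = 1816
    Σ(formed) = 2748 kJ
  ΔH_1 = 2265 − 2748 = −483 kJ
Reaction 2:
  Bonds broken (reactants):
    C-C: 1 × 335 = 335
    C-H: 3 × 422 = 1266
    C-O: 1 × 368 = 368
    C=O: 1 × 778 = 778
    O-H: 1 × 454 = 454
    O=O: 2 × 504 = 1008
    Σ(broken) = 4209 kJ
  Bonds formed (products):
    C=O: 4 × 778 = 3112
    O-H: 4 × 454 = 1816
    Σ(formed) = 4928 kJ
  ΔH_2 = 4209 − 4928 = −719 kJ
ΔH_1 − ΔH_2 = +236 kJ, so reaction 2 has the more negative ΔH; |ΔH_1 − ΔH_2| = 236 kJ.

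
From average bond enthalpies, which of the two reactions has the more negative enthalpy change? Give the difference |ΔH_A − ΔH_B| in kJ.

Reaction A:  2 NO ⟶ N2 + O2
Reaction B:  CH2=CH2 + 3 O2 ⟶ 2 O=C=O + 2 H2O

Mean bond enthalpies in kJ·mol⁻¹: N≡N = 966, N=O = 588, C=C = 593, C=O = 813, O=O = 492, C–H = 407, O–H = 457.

Reaction A:
  Bonds broken (reactants):
    N=O: 2 × 588 = 1176
    Σ(broken) = 1176 kJ
  Bonds formed (products):
    N≡N: 1 × 966 = 966
    O=O: 1 × 492 = 492
    Σ(formed) = 1458 kJ
  ΔH_A = 1176 − 1458 = −282 kJ
Reaction B:
  Bonds broken (reactants):
    C–H: 4 × 407 = 1628
    C=C: 1 × 593 = 593
    O=O: 3 × 492 = 1476
    Σ(broken) = 3697 kJ
  Bonds formed (products):
    C=O: 4 × 813 = 3252
    O–H: 4 × 457 = 1828
    Σ(formed) = 5080 kJ
  ΔH_B = 3697 − 5080 = −1383 kJ
ΔH_A − ΔH_B = +1101 kJ, so reaction B has the more negative ΔH; |ΔH_A − ΔH_B| = 1101 kJ.

Reaction B, by 1101 kJ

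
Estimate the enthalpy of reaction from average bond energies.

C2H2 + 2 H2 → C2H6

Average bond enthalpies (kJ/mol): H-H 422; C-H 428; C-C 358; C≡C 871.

Bonds broken (reactants):
  C≡C: 1 × 871 = 871
  C-H: 2 × 428 = 856
  H-H: 2 × 422 = 844
  Σ(broken) = 2571 kJ
Bonds formed (products):
  C-C: 1 × 358 = 358
  C-H: 6 × 428 = 2568
  Σ(formed) = 2926 kJ
ΔH = Σ(broken) − Σ(formed) = 2571 − 2926 = −355 kJ

ΔH ≈ −355 kJ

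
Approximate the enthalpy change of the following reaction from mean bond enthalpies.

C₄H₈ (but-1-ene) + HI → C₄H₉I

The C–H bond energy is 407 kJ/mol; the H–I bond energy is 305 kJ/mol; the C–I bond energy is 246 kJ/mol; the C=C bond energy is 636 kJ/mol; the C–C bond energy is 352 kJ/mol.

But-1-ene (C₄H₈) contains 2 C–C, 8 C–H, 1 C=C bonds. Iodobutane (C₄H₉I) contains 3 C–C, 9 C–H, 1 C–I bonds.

Bonds broken (reactants):
  C–C: 2 × 352 = 704
  C–H: 8 × 407 = 3256
  C=C: 1 × 636 = 636
  H–I: 1 × 305 = 305
  Σ(broken) = 4901 kJ
Bonds formed (products):
  C–C: 3 × 352 = 1056
  C–H: 9 × 407 = 3663
  C–I: 1 × 246 = 246
  Σ(formed) = 4965 kJ
ΔH = Σ(broken) − Σ(formed) = 4901 − 4965 = −64 kJ

ΔH ≈ −64 kJ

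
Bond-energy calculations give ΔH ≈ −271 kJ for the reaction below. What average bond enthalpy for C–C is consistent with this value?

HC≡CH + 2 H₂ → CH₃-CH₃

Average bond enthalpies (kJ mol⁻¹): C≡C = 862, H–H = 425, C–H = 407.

D(C–C) ≈ 355 kJ/mol

Let D be the C–C bond energy.
Σ(broken) = 1×862 + 2×407 + 2×425 = 2526
Σ(formed) = 1×D + 6×407 = 2442 + D
ΔH = Σ(broken) − Σ(formed) = (2526) − (2442 + D) = +84 − D
Setting this equal to −271 kJ gives D = 355 kJ/mol.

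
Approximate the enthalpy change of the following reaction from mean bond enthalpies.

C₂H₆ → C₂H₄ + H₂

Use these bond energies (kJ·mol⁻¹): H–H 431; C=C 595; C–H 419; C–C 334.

ΔH ≈ +146 kJ

Bonds broken (reactants):
  C–C: 1 × 334 = 334
  C–H: 6 × 419 = 2514
  Σ(broken) = 2848 kJ
Bonds formed (products):
  C–H: 4 × 419 = 1676
  C=C: 1 × 595 = 595
  H–H: 1 × 431 = 431
  Σ(formed) = 2702 kJ
ΔH = Σ(broken) − Σ(formed) = 2848 − 2702 = +146 kJ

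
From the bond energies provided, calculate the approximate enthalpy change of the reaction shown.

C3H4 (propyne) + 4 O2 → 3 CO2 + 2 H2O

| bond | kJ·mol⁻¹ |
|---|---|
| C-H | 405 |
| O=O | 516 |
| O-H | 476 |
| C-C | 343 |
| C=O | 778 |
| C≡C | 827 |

ΔH ≈ −1718 kJ

Bonds broken (reactants):
  C≡C: 1 × 827 = 827
  C-C: 1 × 343 = 343
  C-H: 4 × 405 = 1620
  O=O: 4 × 516 = 2064
  Σ(broken) = 4854 kJ
Bonds formed (products):
  C=O: 6 × 778 = 4668
  O-H: 4 × 476 = 1904
  Σ(formed) = 6572 kJ
ΔH = Σ(broken) − Σ(formed) = 4854 − 6572 = −1718 kJ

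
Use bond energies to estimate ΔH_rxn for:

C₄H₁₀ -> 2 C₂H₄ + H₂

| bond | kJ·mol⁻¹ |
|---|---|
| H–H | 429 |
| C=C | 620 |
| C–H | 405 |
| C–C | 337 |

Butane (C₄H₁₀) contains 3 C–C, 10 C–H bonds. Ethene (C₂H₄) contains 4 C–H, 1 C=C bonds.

ΔH ≈ +152 kJ

Bonds broken (reactants):
  C–C: 3 × 337 = 1011
  C–H: 10 × 405 = 4050
  Σ(broken) = 5061 kJ
Bonds formed (products):
  C–H: 8 × 405 = 3240
  C=C: 2 × 620 = 1240
  H–H: 1 × 429 = 429
  Σ(formed) = 4909 kJ
ΔH = Σ(broken) − Σ(formed) = 5061 − 4909 = +152 kJ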